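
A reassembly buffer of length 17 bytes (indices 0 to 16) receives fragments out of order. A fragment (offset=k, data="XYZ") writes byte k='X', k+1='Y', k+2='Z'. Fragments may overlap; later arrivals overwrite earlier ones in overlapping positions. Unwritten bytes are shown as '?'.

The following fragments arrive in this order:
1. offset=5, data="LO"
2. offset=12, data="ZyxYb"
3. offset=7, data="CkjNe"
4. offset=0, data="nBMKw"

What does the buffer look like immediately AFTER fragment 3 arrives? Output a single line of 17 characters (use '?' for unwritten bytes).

Answer: ?????LOCkjNeZyxYb

Derivation:
Fragment 1: offset=5 data="LO" -> buffer=?????LO??????????
Fragment 2: offset=12 data="ZyxYb" -> buffer=?????LO?????ZyxYb
Fragment 3: offset=7 data="CkjNe" -> buffer=?????LOCkjNeZyxYb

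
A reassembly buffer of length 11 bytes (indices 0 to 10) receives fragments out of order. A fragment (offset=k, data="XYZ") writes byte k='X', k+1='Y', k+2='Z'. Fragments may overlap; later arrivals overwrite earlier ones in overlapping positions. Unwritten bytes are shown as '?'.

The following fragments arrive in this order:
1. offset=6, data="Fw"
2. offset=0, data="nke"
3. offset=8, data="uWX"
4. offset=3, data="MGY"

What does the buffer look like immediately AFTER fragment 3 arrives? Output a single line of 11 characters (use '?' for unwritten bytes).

Answer: nke???FwuWX

Derivation:
Fragment 1: offset=6 data="Fw" -> buffer=??????Fw???
Fragment 2: offset=0 data="nke" -> buffer=nke???Fw???
Fragment 3: offset=8 data="uWX" -> buffer=nke???FwuWX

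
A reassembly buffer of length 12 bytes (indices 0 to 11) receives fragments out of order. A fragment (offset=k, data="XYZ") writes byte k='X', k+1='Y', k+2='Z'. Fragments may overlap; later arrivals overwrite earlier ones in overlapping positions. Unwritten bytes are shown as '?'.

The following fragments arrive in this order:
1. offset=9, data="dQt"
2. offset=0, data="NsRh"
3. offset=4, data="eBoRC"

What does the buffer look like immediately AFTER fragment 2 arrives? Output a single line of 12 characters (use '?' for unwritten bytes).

Fragment 1: offset=9 data="dQt" -> buffer=?????????dQt
Fragment 2: offset=0 data="NsRh" -> buffer=NsRh?????dQt

Answer: NsRh?????dQt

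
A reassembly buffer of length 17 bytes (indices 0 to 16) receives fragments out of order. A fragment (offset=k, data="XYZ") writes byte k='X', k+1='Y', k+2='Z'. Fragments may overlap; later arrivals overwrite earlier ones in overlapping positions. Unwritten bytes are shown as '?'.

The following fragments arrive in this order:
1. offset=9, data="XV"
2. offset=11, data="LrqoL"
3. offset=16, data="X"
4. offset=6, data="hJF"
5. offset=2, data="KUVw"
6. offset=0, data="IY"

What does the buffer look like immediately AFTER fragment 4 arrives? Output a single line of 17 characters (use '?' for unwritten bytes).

Fragment 1: offset=9 data="XV" -> buffer=?????????XV??????
Fragment 2: offset=11 data="LrqoL" -> buffer=?????????XVLrqoL?
Fragment 3: offset=16 data="X" -> buffer=?????????XVLrqoLX
Fragment 4: offset=6 data="hJF" -> buffer=??????hJFXVLrqoLX

Answer: ??????hJFXVLrqoLX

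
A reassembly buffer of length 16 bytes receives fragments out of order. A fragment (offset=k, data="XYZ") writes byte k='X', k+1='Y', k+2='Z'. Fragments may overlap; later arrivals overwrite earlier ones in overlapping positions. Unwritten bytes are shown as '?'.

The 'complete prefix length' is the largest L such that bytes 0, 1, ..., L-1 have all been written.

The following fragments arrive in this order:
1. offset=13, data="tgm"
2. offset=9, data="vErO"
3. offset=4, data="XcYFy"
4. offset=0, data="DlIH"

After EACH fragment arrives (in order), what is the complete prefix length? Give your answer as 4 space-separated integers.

Answer: 0 0 0 16

Derivation:
Fragment 1: offset=13 data="tgm" -> buffer=?????????????tgm -> prefix_len=0
Fragment 2: offset=9 data="vErO" -> buffer=?????????vErOtgm -> prefix_len=0
Fragment 3: offset=4 data="XcYFy" -> buffer=????XcYFyvErOtgm -> prefix_len=0
Fragment 4: offset=0 data="DlIH" -> buffer=DlIHXcYFyvErOtgm -> prefix_len=16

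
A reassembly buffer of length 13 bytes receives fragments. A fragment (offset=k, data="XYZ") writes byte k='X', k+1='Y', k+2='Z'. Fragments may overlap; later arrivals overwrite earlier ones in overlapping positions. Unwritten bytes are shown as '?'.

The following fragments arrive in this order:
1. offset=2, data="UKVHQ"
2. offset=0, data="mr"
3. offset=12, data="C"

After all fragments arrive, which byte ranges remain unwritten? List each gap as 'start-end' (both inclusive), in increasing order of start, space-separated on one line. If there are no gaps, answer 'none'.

Answer: 7-11

Derivation:
Fragment 1: offset=2 len=5
Fragment 2: offset=0 len=2
Fragment 3: offset=12 len=1
Gaps: 7-11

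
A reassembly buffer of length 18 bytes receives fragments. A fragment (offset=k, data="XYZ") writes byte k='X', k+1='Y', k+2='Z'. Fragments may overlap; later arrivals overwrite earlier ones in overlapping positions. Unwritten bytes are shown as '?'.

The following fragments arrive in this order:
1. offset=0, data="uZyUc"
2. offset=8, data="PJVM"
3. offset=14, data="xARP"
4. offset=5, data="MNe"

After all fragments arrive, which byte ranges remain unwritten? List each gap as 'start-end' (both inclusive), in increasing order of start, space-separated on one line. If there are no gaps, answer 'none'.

Fragment 1: offset=0 len=5
Fragment 2: offset=8 len=4
Fragment 3: offset=14 len=4
Fragment 4: offset=5 len=3
Gaps: 12-13

Answer: 12-13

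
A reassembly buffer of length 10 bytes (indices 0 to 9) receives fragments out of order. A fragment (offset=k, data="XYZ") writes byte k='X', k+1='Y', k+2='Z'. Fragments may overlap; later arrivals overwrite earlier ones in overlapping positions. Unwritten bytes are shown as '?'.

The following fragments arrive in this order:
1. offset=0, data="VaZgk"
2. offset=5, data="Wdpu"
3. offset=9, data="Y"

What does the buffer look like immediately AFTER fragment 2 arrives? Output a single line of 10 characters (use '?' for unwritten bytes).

Fragment 1: offset=0 data="VaZgk" -> buffer=VaZgk?????
Fragment 2: offset=5 data="Wdpu" -> buffer=VaZgkWdpu?

Answer: VaZgkWdpu?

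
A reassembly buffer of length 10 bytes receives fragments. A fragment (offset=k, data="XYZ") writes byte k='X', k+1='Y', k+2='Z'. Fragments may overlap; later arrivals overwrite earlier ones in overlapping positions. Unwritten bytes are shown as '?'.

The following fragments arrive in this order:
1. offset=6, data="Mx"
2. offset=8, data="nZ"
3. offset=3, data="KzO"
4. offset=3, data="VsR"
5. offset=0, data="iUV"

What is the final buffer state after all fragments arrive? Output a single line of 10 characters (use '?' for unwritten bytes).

Fragment 1: offset=6 data="Mx" -> buffer=??????Mx??
Fragment 2: offset=8 data="nZ" -> buffer=??????MxnZ
Fragment 3: offset=3 data="KzO" -> buffer=???KzOMxnZ
Fragment 4: offset=3 data="VsR" -> buffer=???VsRMxnZ
Fragment 5: offset=0 data="iUV" -> buffer=iUVVsRMxnZ

Answer: iUVVsRMxnZ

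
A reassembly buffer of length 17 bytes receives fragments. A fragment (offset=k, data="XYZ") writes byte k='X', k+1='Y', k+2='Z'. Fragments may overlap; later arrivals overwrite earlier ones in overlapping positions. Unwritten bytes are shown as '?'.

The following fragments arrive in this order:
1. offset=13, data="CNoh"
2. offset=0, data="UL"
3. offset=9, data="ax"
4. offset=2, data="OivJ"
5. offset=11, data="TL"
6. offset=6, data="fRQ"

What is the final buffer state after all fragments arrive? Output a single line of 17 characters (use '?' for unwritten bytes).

Answer: ULOivJfRQaxTLCNoh

Derivation:
Fragment 1: offset=13 data="CNoh" -> buffer=?????????????CNoh
Fragment 2: offset=0 data="UL" -> buffer=UL???????????CNoh
Fragment 3: offset=9 data="ax" -> buffer=UL???????ax??CNoh
Fragment 4: offset=2 data="OivJ" -> buffer=ULOivJ???ax??CNoh
Fragment 5: offset=11 data="TL" -> buffer=ULOivJ???axTLCNoh
Fragment 6: offset=6 data="fRQ" -> buffer=ULOivJfRQaxTLCNoh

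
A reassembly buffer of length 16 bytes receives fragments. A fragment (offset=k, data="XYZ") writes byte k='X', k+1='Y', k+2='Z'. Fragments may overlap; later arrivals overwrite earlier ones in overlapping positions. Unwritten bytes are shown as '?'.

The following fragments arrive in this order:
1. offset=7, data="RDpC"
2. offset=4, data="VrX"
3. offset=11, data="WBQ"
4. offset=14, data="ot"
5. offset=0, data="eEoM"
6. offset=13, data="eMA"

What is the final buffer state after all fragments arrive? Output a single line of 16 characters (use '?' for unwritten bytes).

Fragment 1: offset=7 data="RDpC" -> buffer=???????RDpC?????
Fragment 2: offset=4 data="VrX" -> buffer=????VrXRDpC?????
Fragment 3: offset=11 data="WBQ" -> buffer=????VrXRDpCWBQ??
Fragment 4: offset=14 data="ot" -> buffer=????VrXRDpCWBQot
Fragment 5: offset=0 data="eEoM" -> buffer=eEoMVrXRDpCWBQot
Fragment 6: offset=13 data="eMA" -> buffer=eEoMVrXRDpCWBeMA

Answer: eEoMVrXRDpCWBeMA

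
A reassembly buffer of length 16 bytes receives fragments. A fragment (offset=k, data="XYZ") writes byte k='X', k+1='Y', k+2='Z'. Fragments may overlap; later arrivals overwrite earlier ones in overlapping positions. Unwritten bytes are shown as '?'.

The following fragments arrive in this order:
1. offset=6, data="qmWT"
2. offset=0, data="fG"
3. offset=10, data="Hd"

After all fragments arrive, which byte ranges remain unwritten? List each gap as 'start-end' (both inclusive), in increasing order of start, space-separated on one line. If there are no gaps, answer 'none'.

Fragment 1: offset=6 len=4
Fragment 2: offset=0 len=2
Fragment 3: offset=10 len=2
Gaps: 2-5 12-15

Answer: 2-5 12-15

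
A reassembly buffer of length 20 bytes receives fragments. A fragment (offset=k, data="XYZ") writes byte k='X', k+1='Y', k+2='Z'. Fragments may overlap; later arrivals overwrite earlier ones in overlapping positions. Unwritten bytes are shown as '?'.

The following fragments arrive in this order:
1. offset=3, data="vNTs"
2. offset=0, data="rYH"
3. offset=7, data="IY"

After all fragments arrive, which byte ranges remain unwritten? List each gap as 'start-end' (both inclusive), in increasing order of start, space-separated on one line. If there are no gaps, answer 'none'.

Answer: 9-19

Derivation:
Fragment 1: offset=3 len=4
Fragment 2: offset=0 len=3
Fragment 3: offset=7 len=2
Gaps: 9-19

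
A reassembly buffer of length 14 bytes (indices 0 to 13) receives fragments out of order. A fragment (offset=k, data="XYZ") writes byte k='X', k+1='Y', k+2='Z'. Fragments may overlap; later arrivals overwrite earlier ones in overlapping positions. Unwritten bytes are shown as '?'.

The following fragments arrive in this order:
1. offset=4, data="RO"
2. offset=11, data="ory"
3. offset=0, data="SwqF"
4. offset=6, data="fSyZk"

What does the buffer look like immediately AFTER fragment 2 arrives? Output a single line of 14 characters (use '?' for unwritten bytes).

Answer: ????RO?????ory

Derivation:
Fragment 1: offset=4 data="RO" -> buffer=????RO????????
Fragment 2: offset=11 data="ory" -> buffer=????RO?????ory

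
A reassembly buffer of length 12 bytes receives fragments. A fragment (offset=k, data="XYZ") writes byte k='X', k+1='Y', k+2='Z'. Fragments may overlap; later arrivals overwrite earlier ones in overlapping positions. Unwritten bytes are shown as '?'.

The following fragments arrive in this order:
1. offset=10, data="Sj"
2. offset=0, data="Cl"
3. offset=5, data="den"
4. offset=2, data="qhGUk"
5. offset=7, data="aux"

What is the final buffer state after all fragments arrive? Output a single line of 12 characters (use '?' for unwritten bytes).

Answer: ClqhGUkauxSj

Derivation:
Fragment 1: offset=10 data="Sj" -> buffer=??????????Sj
Fragment 2: offset=0 data="Cl" -> buffer=Cl????????Sj
Fragment 3: offset=5 data="den" -> buffer=Cl???den??Sj
Fragment 4: offset=2 data="qhGUk" -> buffer=ClqhGUkn??Sj
Fragment 5: offset=7 data="aux" -> buffer=ClqhGUkauxSj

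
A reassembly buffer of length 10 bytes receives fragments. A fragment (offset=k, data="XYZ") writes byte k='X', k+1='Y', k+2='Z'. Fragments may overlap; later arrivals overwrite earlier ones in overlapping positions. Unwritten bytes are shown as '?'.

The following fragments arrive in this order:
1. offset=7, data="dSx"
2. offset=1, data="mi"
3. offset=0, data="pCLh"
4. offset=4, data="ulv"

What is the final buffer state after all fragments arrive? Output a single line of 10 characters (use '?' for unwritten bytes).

Fragment 1: offset=7 data="dSx" -> buffer=???????dSx
Fragment 2: offset=1 data="mi" -> buffer=?mi????dSx
Fragment 3: offset=0 data="pCLh" -> buffer=pCLh???dSx
Fragment 4: offset=4 data="ulv" -> buffer=pCLhulvdSx

Answer: pCLhulvdSx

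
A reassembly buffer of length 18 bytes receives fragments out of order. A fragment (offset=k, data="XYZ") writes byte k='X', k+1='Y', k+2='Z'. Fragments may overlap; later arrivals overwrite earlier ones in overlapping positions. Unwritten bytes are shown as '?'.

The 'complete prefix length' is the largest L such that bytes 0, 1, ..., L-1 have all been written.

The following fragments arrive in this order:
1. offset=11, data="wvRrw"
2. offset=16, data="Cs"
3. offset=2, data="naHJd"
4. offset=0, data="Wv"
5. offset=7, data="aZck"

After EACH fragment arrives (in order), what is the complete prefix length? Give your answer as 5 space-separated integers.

Fragment 1: offset=11 data="wvRrw" -> buffer=???????????wvRrw?? -> prefix_len=0
Fragment 2: offset=16 data="Cs" -> buffer=???????????wvRrwCs -> prefix_len=0
Fragment 3: offset=2 data="naHJd" -> buffer=??naHJd????wvRrwCs -> prefix_len=0
Fragment 4: offset=0 data="Wv" -> buffer=WvnaHJd????wvRrwCs -> prefix_len=7
Fragment 5: offset=7 data="aZck" -> buffer=WvnaHJdaZckwvRrwCs -> prefix_len=18

Answer: 0 0 0 7 18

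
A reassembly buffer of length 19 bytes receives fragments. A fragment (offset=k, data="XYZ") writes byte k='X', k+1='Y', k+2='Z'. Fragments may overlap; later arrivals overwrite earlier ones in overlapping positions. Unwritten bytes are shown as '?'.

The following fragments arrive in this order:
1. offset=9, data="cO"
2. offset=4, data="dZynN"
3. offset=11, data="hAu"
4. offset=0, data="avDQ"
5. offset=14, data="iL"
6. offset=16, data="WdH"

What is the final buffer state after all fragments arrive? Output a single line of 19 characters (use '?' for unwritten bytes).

Fragment 1: offset=9 data="cO" -> buffer=?????????cO????????
Fragment 2: offset=4 data="dZynN" -> buffer=????dZynNcO????????
Fragment 3: offset=11 data="hAu" -> buffer=????dZynNcOhAu?????
Fragment 4: offset=0 data="avDQ" -> buffer=avDQdZynNcOhAu?????
Fragment 5: offset=14 data="iL" -> buffer=avDQdZynNcOhAuiL???
Fragment 6: offset=16 data="WdH" -> buffer=avDQdZynNcOhAuiLWdH

Answer: avDQdZynNcOhAuiLWdH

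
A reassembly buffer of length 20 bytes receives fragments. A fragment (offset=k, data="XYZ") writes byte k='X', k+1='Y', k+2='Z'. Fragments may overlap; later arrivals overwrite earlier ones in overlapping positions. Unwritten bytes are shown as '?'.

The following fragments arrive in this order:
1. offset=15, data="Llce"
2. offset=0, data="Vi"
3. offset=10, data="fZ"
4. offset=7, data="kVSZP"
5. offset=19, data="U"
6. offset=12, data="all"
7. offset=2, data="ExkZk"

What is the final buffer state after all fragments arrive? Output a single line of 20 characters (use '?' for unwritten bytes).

Fragment 1: offset=15 data="Llce" -> buffer=???????????????Llce?
Fragment 2: offset=0 data="Vi" -> buffer=Vi?????????????Llce?
Fragment 3: offset=10 data="fZ" -> buffer=Vi????????fZ???Llce?
Fragment 4: offset=7 data="kVSZP" -> buffer=Vi?????kVSZP???Llce?
Fragment 5: offset=19 data="U" -> buffer=Vi?????kVSZP???LlceU
Fragment 6: offset=12 data="all" -> buffer=Vi?????kVSZPallLlceU
Fragment 7: offset=2 data="ExkZk" -> buffer=ViExkZkkVSZPallLlceU

Answer: ViExkZkkVSZPallLlceU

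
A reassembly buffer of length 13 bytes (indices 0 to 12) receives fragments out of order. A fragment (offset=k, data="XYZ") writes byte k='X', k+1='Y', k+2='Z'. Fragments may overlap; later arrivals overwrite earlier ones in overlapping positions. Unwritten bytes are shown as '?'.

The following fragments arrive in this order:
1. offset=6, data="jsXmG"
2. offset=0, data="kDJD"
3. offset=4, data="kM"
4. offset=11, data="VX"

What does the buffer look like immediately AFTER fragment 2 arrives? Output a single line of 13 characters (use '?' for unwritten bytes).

Answer: kDJD??jsXmG??

Derivation:
Fragment 1: offset=6 data="jsXmG" -> buffer=??????jsXmG??
Fragment 2: offset=0 data="kDJD" -> buffer=kDJD??jsXmG??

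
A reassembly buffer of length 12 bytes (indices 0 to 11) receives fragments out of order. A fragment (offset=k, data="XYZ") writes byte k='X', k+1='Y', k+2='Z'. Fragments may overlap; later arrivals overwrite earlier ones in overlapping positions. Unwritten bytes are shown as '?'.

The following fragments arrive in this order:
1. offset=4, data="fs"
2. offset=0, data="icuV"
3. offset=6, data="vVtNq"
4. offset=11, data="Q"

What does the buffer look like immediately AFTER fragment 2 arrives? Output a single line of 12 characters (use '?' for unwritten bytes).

Fragment 1: offset=4 data="fs" -> buffer=????fs??????
Fragment 2: offset=0 data="icuV" -> buffer=icuVfs??????

Answer: icuVfs??????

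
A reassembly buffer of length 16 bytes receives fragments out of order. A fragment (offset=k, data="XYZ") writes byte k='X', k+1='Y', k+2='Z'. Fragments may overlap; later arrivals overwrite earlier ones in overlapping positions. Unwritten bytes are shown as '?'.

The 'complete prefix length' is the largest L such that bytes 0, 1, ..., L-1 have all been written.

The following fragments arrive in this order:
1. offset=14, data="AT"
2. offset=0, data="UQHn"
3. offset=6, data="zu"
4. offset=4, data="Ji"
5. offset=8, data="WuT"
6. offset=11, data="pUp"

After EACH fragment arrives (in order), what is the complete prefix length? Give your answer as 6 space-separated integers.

Answer: 0 4 4 8 11 16

Derivation:
Fragment 1: offset=14 data="AT" -> buffer=??????????????AT -> prefix_len=0
Fragment 2: offset=0 data="UQHn" -> buffer=UQHn??????????AT -> prefix_len=4
Fragment 3: offset=6 data="zu" -> buffer=UQHn??zu??????AT -> prefix_len=4
Fragment 4: offset=4 data="Ji" -> buffer=UQHnJizu??????AT -> prefix_len=8
Fragment 5: offset=8 data="WuT" -> buffer=UQHnJizuWuT???AT -> prefix_len=11
Fragment 6: offset=11 data="pUp" -> buffer=UQHnJizuWuTpUpAT -> prefix_len=16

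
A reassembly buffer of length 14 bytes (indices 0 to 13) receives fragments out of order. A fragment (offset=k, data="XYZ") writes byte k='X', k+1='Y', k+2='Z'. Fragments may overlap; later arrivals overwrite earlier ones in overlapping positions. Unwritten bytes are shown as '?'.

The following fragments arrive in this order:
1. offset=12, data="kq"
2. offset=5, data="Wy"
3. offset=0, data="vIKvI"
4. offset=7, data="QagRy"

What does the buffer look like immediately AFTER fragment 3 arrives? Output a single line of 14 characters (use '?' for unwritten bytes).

Fragment 1: offset=12 data="kq" -> buffer=????????????kq
Fragment 2: offset=5 data="Wy" -> buffer=?????Wy?????kq
Fragment 3: offset=0 data="vIKvI" -> buffer=vIKvIWy?????kq

Answer: vIKvIWy?????kq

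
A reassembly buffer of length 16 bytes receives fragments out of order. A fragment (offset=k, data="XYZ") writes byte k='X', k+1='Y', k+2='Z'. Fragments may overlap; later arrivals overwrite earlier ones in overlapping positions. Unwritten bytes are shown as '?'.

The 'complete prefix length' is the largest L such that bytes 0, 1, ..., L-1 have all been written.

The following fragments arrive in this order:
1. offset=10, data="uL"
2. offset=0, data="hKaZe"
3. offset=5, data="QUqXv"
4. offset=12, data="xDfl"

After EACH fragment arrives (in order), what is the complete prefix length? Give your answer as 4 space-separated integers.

Fragment 1: offset=10 data="uL" -> buffer=??????????uL???? -> prefix_len=0
Fragment 2: offset=0 data="hKaZe" -> buffer=hKaZe?????uL???? -> prefix_len=5
Fragment 3: offset=5 data="QUqXv" -> buffer=hKaZeQUqXvuL???? -> prefix_len=12
Fragment 4: offset=12 data="xDfl" -> buffer=hKaZeQUqXvuLxDfl -> prefix_len=16

Answer: 0 5 12 16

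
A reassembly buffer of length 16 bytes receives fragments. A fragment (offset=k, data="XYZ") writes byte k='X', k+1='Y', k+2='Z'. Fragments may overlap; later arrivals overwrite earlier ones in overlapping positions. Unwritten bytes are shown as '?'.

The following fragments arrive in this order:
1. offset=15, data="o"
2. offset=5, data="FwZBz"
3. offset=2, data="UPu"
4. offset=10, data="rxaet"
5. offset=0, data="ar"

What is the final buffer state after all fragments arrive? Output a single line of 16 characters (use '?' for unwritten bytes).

Fragment 1: offset=15 data="o" -> buffer=???????????????o
Fragment 2: offset=5 data="FwZBz" -> buffer=?????FwZBz?????o
Fragment 3: offset=2 data="UPu" -> buffer=??UPuFwZBz?????o
Fragment 4: offset=10 data="rxaet" -> buffer=??UPuFwZBzrxaeto
Fragment 5: offset=0 data="ar" -> buffer=arUPuFwZBzrxaeto

Answer: arUPuFwZBzrxaeto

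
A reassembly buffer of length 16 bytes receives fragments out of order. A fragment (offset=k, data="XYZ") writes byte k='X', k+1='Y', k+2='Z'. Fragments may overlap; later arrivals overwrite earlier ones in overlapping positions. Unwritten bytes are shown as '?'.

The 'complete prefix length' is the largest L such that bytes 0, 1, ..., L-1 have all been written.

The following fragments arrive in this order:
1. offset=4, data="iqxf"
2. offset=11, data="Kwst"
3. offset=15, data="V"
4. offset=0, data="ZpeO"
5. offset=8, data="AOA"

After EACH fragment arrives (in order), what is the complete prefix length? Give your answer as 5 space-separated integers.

Fragment 1: offset=4 data="iqxf" -> buffer=????iqxf???????? -> prefix_len=0
Fragment 2: offset=11 data="Kwst" -> buffer=????iqxf???Kwst? -> prefix_len=0
Fragment 3: offset=15 data="V" -> buffer=????iqxf???KwstV -> prefix_len=0
Fragment 4: offset=0 data="ZpeO" -> buffer=ZpeOiqxf???KwstV -> prefix_len=8
Fragment 5: offset=8 data="AOA" -> buffer=ZpeOiqxfAOAKwstV -> prefix_len=16

Answer: 0 0 0 8 16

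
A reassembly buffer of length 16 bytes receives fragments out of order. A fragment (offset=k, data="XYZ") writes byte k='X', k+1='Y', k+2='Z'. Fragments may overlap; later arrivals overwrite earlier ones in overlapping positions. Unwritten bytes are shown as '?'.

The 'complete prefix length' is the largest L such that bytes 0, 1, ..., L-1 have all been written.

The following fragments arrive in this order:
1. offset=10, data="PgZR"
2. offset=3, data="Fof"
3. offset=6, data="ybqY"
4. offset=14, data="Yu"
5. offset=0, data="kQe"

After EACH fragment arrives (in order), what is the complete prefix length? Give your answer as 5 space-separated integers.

Fragment 1: offset=10 data="PgZR" -> buffer=??????????PgZR?? -> prefix_len=0
Fragment 2: offset=3 data="Fof" -> buffer=???Fof????PgZR?? -> prefix_len=0
Fragment 3: offset=6 data="ybqY" -> buffer=???FofybqYPgZR?? -> prefix_len=0
Fragment 4: offset=14 data="Yu" -> buffer=???FofybqYPgZRYu -> prefix_len=0
Fragment 5: offset=0 data="kQe" -> buffer=kQeFofybqYPgZRYu -> prefix_len=16

Answer: 0 0 0 0 16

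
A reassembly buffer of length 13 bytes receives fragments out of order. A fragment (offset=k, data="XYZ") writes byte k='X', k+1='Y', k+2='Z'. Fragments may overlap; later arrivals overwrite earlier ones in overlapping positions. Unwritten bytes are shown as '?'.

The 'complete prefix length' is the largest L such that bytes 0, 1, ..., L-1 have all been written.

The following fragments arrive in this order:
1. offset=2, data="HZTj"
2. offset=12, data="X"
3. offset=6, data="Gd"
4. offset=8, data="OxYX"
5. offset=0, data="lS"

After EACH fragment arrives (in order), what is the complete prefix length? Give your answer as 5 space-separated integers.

Fragment 1: offset=2 data="HZTj" -> buffer=??HZTj??????? -> prefix_len=0
Fragment 2: offset=12 data="X" -> buffer=??HZTj??????X -> prefix_len=0
Fragment 3: offset=6 data="Gd" -> buffer=??HZTjGd????X -> prefix_len=0
Fragment 4: offset=8 data="OxYX" -> buffer=??HZTjGdOxYXX -> prefix_len=0
Fragment 5: offset=0 data="lS" -> buffer=lSHZTjGdOxYXX -> prefix_len=13

Answer: 0 0 0 0 13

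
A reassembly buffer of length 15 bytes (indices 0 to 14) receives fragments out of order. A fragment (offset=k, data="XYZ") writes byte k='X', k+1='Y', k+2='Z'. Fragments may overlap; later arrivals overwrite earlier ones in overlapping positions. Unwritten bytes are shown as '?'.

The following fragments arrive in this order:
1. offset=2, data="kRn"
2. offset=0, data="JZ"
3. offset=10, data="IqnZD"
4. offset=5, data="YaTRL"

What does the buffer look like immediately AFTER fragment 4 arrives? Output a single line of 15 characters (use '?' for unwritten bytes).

Answer: JZkRnYaTRLIqnZD

Derivation:
Fragment 1: offset=2 data="kRn" -> buffer=??kRn??????????
Fragment 2: offset=0 data="JZ" -> buffer=JZkRn??????????
Fragment 3: offset=10 data="IqnZD" -> buffer=JZkRn?????IqnZD
Fragment 4: offset=5 data="YaTRL" -> buffer=JZkRnYaTRLIqnZD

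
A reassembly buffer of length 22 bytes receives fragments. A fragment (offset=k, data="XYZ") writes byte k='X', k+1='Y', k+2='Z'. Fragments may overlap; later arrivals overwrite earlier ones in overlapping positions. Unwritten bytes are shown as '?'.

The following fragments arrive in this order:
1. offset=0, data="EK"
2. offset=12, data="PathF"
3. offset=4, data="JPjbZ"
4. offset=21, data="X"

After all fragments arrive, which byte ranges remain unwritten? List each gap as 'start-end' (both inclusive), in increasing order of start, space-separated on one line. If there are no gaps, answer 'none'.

Answer: 2-3 9-11 17-20

Derivation:
Fragment 1: offset=0 len=2
Fragment 2: offset=12 len=5
Fragment 3: offset=4 len=5
Fragment 4: offset=21 len=1
Gaps: 2-3 9-11 17-20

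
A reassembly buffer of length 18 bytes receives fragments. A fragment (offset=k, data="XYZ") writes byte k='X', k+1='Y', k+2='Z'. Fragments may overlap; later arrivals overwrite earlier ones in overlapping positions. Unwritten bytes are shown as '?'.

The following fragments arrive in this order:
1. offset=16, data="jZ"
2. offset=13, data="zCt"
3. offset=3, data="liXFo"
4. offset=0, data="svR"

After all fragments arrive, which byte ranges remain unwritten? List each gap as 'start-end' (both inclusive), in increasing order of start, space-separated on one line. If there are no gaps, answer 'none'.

Answer: 8-12

Derivation:
Fragment 1: offset=16 len=2
Fragment 2: offset=13 len=3
Fragment 3: offset=3 len=5
Fragment 4: offset=0 len=3
Gaps: 8-12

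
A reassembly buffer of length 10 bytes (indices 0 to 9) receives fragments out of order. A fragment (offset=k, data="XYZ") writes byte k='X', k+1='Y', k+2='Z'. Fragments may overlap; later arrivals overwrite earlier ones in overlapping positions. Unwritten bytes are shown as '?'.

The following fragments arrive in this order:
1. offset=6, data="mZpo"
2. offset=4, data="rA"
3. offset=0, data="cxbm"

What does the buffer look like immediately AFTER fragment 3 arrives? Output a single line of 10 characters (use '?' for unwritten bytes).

Fragment 1: offset=6 data="mZpo" -> buffer=??????mZpo
Fragment 2: offset=4 data="rA" -> buffer=????rAmZpo
Fragment 3: offset=0 data="cxbm" -> buffer=cxbmrAmZpo

Answer: cxbmrAmZpo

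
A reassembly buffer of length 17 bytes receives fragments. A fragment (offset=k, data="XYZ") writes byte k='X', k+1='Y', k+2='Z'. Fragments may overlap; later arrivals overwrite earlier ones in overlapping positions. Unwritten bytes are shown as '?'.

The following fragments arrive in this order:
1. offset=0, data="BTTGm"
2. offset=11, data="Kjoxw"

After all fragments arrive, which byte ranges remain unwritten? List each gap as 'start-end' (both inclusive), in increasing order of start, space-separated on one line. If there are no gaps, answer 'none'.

Answer: 5-10 16-16

Derivation:
Fragment 1: offset=0 len=5
Fragment 2: offset=11 len=5
Gaps: 5-10 16-16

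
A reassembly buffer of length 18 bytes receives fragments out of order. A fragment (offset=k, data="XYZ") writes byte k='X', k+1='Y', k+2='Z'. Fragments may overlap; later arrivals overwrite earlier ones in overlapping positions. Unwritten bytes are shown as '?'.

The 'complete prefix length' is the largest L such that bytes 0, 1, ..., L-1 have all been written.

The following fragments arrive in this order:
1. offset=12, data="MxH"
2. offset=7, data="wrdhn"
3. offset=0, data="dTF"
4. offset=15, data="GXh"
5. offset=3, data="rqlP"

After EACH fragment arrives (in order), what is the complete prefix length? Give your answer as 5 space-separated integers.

Fragment 1: offset=12 data="MxH" -> buffer=????????????MxH??? -> prefix_len=0
Fragment 2: offset=7 data="wrdhn" -> buffer=???????wrdhnMxH??? -> prefix_len=0
Fragment 3: offset=0 data="dTF" -> buffer=dTF????wrdhnMxH??? -> prefix_len=3
Fragment 4: offset=15 data="GXh" -> buffer=dTF????wrdhnMxHGXh -> prefix_len=3
Fragment 5: offset=3 data="rqlP" -> buffer=dTFrqlPwrdhnMxHGXh -> prefix_len=18

Answer: 0 0 3 3 18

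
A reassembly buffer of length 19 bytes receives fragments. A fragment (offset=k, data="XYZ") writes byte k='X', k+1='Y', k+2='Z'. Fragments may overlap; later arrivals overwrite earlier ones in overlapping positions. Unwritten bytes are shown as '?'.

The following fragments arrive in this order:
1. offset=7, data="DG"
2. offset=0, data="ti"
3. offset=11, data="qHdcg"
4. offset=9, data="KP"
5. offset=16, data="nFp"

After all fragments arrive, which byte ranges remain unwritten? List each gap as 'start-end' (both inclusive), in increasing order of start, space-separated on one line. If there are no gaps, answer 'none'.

Fragment 1: offset=7 len=2
Fragment 2: offset=0 len=2
Fragment 3: offset=11 len=5
Fragment 4: offset=9 len=2
Fragment 5: offset=16 len=3
Gaps: 2-6

Answer: 2-6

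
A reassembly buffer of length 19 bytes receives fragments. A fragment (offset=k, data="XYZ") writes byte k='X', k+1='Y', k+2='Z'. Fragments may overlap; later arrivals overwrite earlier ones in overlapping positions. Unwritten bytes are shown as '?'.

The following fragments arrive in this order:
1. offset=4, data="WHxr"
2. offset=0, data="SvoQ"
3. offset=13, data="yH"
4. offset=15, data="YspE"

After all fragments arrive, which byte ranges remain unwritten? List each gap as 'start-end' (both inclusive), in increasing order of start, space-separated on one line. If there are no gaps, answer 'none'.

Fragment 1: offset=4 len=4
Fragment 2: offset=0 len=4
Fragment 3: offset=13 len=2
Fragment 4: offset=15 len=4
Gaps: 8-12

Answer: 8-12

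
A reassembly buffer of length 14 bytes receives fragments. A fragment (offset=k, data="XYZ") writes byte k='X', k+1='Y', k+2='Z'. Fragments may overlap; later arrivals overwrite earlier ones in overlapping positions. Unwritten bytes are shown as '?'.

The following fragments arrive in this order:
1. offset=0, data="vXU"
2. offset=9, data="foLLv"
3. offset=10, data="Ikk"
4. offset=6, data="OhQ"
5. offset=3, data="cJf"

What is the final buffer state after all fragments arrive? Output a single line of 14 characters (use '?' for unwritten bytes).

Answer: vXUcJfOhQfIkkv

Derivation:
Fragment 1: offset=0 data="vXU" -> buffer=vXU???????????
Fragment 2: offset=9 data="foLLv" -> buffer=vXU??????foLLv
Fragment 3: offset=10 data="Ikk" -> buffer=vXU??????fIkkv
Fragment 4: offset=6 data="OhQ" -> buffer=vXU???OhQfIkkv
Fragment 5: offset=3 data="cJf" -> buffer=vXUcJfOhQfIkkv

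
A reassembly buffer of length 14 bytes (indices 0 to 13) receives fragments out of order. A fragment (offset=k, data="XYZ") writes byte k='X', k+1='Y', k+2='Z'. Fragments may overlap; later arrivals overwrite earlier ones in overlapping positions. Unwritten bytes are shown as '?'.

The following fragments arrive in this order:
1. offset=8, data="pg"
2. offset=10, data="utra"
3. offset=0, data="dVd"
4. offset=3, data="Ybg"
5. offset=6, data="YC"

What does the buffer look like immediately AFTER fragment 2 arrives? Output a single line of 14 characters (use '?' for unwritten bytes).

Fragment 1: offset=8 data="pg" -> buffer=????????pg????
Fragment 2: offset=10 data="utra" -> buffer=????????pgutra

Answer: ????????pgutra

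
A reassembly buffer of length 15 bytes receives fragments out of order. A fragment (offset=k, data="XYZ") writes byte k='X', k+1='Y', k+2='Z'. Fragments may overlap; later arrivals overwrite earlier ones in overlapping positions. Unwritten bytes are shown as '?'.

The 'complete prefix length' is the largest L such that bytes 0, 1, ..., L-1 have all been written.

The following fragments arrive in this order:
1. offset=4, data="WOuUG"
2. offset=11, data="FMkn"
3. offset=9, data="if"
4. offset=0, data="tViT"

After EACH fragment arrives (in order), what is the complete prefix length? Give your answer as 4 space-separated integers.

Answer: 0 0 0 15

Derivation:
Fragment 1: offset=4 data="WOuUG" -> buffer=????WOuUG?????? -> prefix_len=0
Fragment 2: offset=11 data="FMkn" -> buffer=????WOuUG??FMkn -> prefix_len=0
Fragment 3: offset=9 data="if" -> buffer=????WOuUGifFMkn -> prefix_len=0
Fragment 4: offset=0 data="tViT" -> buffer=tViTWOuUGifFMkn -> prefix_len=15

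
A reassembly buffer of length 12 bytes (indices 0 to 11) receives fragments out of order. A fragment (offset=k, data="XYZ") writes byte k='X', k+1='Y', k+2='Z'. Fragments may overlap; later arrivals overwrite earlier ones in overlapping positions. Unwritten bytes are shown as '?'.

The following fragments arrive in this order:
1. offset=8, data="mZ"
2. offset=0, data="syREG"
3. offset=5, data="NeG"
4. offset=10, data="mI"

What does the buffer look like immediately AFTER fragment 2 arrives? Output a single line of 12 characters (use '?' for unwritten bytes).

Fragment 1: offset=8 data="mZ" -> buffer=????????mZ??
Fragment 2: offset=0 data="syREG" -> buffer=syREG???mZ??

Answer: syREG???mZ??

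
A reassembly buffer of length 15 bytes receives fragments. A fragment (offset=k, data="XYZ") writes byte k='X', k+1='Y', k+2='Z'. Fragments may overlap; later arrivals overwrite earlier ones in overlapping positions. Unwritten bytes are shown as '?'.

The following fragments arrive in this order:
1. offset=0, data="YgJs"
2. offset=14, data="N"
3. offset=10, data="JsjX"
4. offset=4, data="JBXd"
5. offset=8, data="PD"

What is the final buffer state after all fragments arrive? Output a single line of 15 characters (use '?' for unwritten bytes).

Fragment 1: offset=0 data="YgJs" -> buffer=YgJs???????????
Fragment 2: offset=14 data="N" -> buffer=YgJs??????????N
Fragment 3: offset=10 data="JsjX" -> buffer=YgJs??????JsjXN
Fragment 4: offset=4 data="JBXd" -> buffer=YgJsJBXd??JsjXN
Fragment 5: offset=8 data="PD" -> buffer=YgJsJBXdPDJsjXN

Answer: YgJsJBXdPDJsjXN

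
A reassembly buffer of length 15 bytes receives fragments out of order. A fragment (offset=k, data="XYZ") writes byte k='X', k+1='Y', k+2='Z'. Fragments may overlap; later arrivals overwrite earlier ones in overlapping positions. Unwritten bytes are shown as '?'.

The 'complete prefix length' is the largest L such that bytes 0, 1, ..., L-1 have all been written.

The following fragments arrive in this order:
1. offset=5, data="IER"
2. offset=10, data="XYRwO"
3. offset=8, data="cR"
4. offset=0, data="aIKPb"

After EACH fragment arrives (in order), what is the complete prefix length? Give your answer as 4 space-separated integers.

Answer: 0 0 0 15

Derivation:
Fragment 1: offset=5 data="IER" -> buffer=?????IER??????? -> prefix_len=0
Fragment 2: offset=10 data="XYRwO" -> buffer=?????IER??XYRwO -> prefix_len=0
Fragment 3: offset=8 data="cR" -> buffer=?????IERcRXYRwO -> prefix_len=0
Fragment 4: offset=0 data="aIKPb" -> buffer=aIKPbIERcRXYRwO -> prefix_len=15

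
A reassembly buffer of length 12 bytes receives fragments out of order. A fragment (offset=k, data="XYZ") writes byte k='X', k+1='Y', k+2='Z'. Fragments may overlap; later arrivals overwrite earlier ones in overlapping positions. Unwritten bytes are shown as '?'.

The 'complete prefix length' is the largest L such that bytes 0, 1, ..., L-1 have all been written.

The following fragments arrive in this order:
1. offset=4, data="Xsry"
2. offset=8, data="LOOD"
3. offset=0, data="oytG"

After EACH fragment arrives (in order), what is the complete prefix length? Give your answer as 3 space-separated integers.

Answer: 0 0 12

Derivation:
Fragment 1: offset=4 data="Xsry" -> buffer=????Xsry???? -> prefix_len=0
Fragment 2: offset=8 data="LOOD" -> buffer=????XsryLOOD -> prefix_len=0
Fragment 3: offset=0 data="oytG" -> buffer=oytGXsryLOOD -> prefix_len=12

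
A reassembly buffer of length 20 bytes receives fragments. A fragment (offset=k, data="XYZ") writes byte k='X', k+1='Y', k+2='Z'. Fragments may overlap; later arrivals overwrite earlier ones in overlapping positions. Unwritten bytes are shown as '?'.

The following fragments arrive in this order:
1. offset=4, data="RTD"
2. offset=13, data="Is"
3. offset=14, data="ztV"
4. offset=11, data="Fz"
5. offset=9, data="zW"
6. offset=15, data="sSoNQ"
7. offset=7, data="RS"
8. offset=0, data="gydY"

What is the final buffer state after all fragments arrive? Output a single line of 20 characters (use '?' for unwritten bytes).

Answer: gydYRTDRSzWFzIzsSoNQ

Derivation:
Fragment 1: offset=4 data="RTD" -> buffer=????RTD?????????????
Fragment 2: offset=13 data="Is" -> buffer=????RTD??????Is?????
Fragment 3: offset=14 data="ztV" -> buffer=????RTD??????IztV???
Fragment 4: offset=11 data="Fz" -> buffer=????RTD????FzIztV???
Fragment 5: offset=9 data="zW" -> buffer=????RTD??zWFzIztV???
Fragment 6: offset=15 data="sSoNQ" -> buffer=????RTD??zWFzIzsSoNQ
Fragment 7: offset=7 data="RS" -> buffer=????RTDRSzWFzIzsSoNQ
Fragment 8: offset=0 data="gydY" -> buffer=gydYRTDRSzWFzIzsSoNQ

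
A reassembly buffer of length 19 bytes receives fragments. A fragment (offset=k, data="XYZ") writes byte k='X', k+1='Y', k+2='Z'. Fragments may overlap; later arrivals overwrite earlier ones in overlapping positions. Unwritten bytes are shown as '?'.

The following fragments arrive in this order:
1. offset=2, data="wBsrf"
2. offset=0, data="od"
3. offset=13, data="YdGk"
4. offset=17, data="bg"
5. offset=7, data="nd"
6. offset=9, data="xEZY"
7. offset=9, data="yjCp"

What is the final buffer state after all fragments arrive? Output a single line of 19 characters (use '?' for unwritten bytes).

Answer: odwBsrfndyjCpYdGkbg

Derivation:
Fragment 1: offset=2 data="wBsrf" -> buffer=??wBsrf????????????
Fragment 2: offset=0 data="od" -> buffer=odwBsrf????????????
Fragment 3: offset=13 data="YdGk" -> buffer=odwBsrf??????YdGk??
Fragment 4: offset=17 data="bg" -> buffer=odwBsrf??????YdGkbg
Fragment 5: offset=7 data="nd" -> buffer=odwBsrfnd????YdGkbg
Fragment 6: offset=9 data="xEZY" -> buffer=odwBsrfndxEZYYdGkbg
Fragment 7: offset=9 data="yjCp" -> buffer=odwBsrfndyjCpYdGkbg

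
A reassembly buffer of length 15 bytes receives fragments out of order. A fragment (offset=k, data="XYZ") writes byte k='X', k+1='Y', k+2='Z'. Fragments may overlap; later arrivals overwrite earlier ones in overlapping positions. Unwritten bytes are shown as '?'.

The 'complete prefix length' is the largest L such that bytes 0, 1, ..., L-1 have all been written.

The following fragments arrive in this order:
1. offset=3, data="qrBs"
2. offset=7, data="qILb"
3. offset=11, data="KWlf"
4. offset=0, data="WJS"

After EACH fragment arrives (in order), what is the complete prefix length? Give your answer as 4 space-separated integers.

Answer: 0 0 0 15

Derivation:
Fragment 1: offset=3 data="qrBs" -> buffer=???qrBs???????? -> prefix_len=0
Fragment 2: offset=7 data="qILb" -> buffer=???qrBsqILb???? -> prefix_len=0
Fragment 3: offset=11 data="KWlf" -> buffer=???qrBsqILbKWlf -> prefix_len=0
Fragment 4: offset=0 data="WJS" -> buffer=WJSqrBsqILbKWlf -> prefix_len=15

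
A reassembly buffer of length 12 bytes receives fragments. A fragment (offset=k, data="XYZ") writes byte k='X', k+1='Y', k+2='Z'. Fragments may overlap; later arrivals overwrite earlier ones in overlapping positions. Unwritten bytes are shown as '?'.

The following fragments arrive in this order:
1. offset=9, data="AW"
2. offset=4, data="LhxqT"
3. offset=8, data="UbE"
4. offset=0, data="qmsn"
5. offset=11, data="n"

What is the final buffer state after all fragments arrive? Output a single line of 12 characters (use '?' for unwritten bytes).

Fragment 1: offset=9 data="AW" -> buffer=?????????AW?
Fragment 2: offset=4 data="LhxqT" -> buffer=????LhxqTAW?
Fragment 3: offset=8 data="UbE" -> buffer=????LhxqUbE?
Fragment 4: offset=0 data="qmsn" -> buffer=qmsnLhxqUbE?
Fragment 5: offset=11 data="n" -> buffer=qmsnLhxqUbEn

Answer: qmsnLhxqUbEn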